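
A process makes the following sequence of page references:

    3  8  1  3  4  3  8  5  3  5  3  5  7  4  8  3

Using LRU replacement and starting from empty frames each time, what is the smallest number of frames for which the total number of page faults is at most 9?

4

f=1: 16 faults
f=2: 12 faults
f=3: 10 faults
f=4: 9 faults
f=5: 6 faults
f=6: 6 faults
Smallest f with faults ≤ 9 is 4.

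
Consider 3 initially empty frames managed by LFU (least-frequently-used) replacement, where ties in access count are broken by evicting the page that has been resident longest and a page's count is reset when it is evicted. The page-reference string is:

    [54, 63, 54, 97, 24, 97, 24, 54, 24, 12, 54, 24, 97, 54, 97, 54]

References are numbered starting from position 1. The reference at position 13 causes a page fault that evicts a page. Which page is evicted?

12

pos 1: 54: fault, frames {54}
pos 2: 63: fault, frames {54,63}
pos 3: 54: hit
pos 4: 97: fault, frames {54,63,97}
pos 5: 24: fault, evict 63, frames {54,97,24}
pos 6: 97: hit
pos 7: 24: hit
pos 8: 54: hit
pos 9: 24: hit
pos 10: 12: fault, evict 97, frames {54,24,12}
pos 11: 54: hit
pos 12: 24: hit
pos 13: 97: fault, evict 12, frames {54,24,97}
At position 13, page 12 is evicted.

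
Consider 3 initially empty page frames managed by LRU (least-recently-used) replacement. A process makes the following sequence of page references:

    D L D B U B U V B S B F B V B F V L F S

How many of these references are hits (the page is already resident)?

D -> miss, frames (D)
L -> miss, frames (D L)
D -> hit
B -> miss, frames (L D B)
U -> miss, evict L, frames (D B U)
B -> hit
U -> hit
V -> miss, evict D, frames (B U V)
B -> hit
S -> miss, evict U, frames (V B S)
B -> hit
F -> miss, evict V, frames (S B F)
B -> hit
V -> miss, evict S, frames (F B V)
B -> hit
F -> hit
V -> hit
L -> miss, evict B, frames (F V L)
F -> hit
S -> miss, evict V, frames (L F S)
Hits: 10.

10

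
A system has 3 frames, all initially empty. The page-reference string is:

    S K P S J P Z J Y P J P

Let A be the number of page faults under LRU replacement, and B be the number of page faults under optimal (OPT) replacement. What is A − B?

1

Under LRU: F F F . F . F . F F . . → 7 faults.
Under OPT: F F F . F . F . F . . . → 6 faults.
A − B = 7 − 6 = 1.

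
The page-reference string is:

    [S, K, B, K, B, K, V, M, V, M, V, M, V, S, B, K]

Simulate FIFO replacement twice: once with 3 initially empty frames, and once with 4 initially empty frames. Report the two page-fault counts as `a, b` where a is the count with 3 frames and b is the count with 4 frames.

8, 7

3 frames: F F F . . . F F . . . . . F F F → 8 faults.
4 frames: F F F . . . F F . . . . . F . F → 7 faults.
7 < 8: adding a frame reduced faults, as is typical.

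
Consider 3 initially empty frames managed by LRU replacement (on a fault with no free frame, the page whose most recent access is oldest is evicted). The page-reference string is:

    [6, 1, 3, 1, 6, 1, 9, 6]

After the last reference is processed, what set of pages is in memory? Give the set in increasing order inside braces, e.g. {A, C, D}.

6 -> miss, frames (6)
1 -> miss, frames (6 1)
3 -> miss, frames (6 1 3)
1 -> hit
6 -> hit
1 -> hit
9 -> miss, evict 3, frames (6 1 9)
6 -> hit

{1, 6, 9}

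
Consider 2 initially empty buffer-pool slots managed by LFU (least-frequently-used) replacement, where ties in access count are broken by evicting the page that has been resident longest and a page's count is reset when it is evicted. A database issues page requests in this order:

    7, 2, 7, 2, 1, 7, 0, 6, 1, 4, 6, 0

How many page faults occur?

7 → miss, frames {7}
2 → miss, frames {7,2}
7 → hit
2 → hit
1 → miss, evict 7, frames {2,1}
7 → miss, evict 1, frames {2,7}
0 → miss, evict 7, frames {2,0}
6 → miss, evict 0, frames {2,6}
1 → miss, evict 6, frames {2,1}
4 → miss, evict 1, frames {2,4}
6 → miss, evict 4, frames {2,6}
0 → miss, evict 6, frames {2,0}
Page faults: 10.

10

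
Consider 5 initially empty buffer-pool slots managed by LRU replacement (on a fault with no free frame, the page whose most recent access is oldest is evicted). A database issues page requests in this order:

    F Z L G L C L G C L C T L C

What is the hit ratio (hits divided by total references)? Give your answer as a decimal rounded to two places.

0.57

F -> fault, frames {F}
Z -> fault, frames {F,Z}
L -> fault, frames {F,Z,L}
G -> fault, frames {F,Z,L,G}
L -> hit
C -> fault, frames {F,Z,G,L,C}
L -> hit
G -> hit
C -> hit
L -> hit
C -> hit
T -> fault, evict F, frames {Z,G,L,C,T}
L -> hit
C -> hit
Hits: 8 of 14 references → 8/14 = 0.5714.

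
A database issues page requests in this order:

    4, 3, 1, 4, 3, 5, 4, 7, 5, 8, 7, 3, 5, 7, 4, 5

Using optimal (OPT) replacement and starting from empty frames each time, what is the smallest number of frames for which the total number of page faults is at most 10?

f=1: 16 faults
f=2: 10 faults
f=3: 8 faults
f=4: 7 faults
f=5: 6 faults
f=6: 6 faults
Smallest f with faults ≤ 10 is 2.

2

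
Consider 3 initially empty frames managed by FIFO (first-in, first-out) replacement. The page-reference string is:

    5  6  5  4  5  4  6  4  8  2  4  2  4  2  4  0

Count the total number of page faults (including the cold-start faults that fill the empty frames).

6

5: miss, frames {5}
6: miss, frames {5,6}
5: hit
4: miss, frames {5,6,4}
5: hit
4: hit
6: hit
4: hit
8: miss, evict 5, frames {6,4,8}
2: miss, evict 6, frames {4,8,2}
4: hit
2: hit
4: hit
2: hit
4: hit
0: miss, evict 4, frames {8,2,0}
Page faults: 6.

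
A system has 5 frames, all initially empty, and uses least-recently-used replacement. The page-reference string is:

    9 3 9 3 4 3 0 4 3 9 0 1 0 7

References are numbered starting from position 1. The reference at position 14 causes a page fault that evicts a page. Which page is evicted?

4

pos 1: 9: miss, frames [9]
pos 2: 3: miss, frames [9, 3]
pos 3: 9: hit
pos 4: 3: hit
pos 5: 4: miss, frames [9, 3, 4]
pos 6: 3: hit
pos 7: 0: miss, frames [9, 4, 3, 0]
pos 8: 4: hit
pos 9: 3: hit
pos 10: 9: hit
pos 11: 0: hit
pos 12: 1: miss, frames [4, 3, 9, 0, 1]
pos 13: 0: hit
pos 14: 7: miss, evict 4, frames [3, 9, 1, 0, 7]
At position 14, page 4 is evicted.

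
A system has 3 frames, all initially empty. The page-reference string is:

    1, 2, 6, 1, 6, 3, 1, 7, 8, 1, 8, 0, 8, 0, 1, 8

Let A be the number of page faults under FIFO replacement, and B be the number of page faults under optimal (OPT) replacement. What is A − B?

Under FIFO: F F F . . F F F F . . F . . F . → 9 faults.
Under OPT: F F F . . F . F F . . F . . . . → 7 faults.
A − B = 9 − 7 = 2.

2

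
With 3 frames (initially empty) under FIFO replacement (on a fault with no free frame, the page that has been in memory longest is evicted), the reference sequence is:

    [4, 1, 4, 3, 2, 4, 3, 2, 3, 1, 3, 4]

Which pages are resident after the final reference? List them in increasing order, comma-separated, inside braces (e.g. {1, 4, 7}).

{1, 3, 4}

4 -> fault, frames (4)
1 -> fault, frames (4 1)
4 -> hit
3 -> fault, frames (4 1 3)
2 -> fault, evict 4, frames (1 3 2)
4 -> fault, evict 1, frames (3 2 4)
3 -> hit
2 -> hit
3 -> hit
1 -> fault, evict 3, frames (2 4 1)
3 -> fault, evict 2, frames (4 1 3)
4 -> hit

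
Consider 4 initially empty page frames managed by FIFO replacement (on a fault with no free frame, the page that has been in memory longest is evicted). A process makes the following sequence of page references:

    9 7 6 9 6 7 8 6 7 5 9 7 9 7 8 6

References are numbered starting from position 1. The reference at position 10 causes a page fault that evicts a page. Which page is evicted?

pos 1: 9: fault, frames (9)
pos 2: 7: fault, frames (9 7)
pos 3: 6: fault, frames (9 7 6)
pos 4: 9: hit
pos 5: 6: hit
pos 6: 7: hit
pos 7: 8: fault, frames (9 7 6 8)
pos 8: 6: hit
pos 9: 7: hit
pos 10: 5: fault, evict 9, frames (7 6 8 5)
At position 10, page 9 is evicted.

9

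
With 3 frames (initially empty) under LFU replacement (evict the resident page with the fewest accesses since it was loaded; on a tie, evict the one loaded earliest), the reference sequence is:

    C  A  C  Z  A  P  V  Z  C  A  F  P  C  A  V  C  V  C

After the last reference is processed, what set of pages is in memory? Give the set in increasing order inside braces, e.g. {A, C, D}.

{A, C, V}

C: fault, frames {C}
A: fault, frames {C,A}
C: hit
Z: fault, frames {C,A,Z}
A: hit
P: fault, evict Z, frames {C,A,P}
V: fault, evict P, frames {C,A,V}
Z: fault, evict V, frames {C,A,Z}
C: hit
A: hit
F: fault, evict Z, frames {C,A,F}
P: fault, evict F, frames {C,A,P}
C: hit
A: hit
V: fault, evict P, frames {C,A,V}
C: hit
V: hit
C: hit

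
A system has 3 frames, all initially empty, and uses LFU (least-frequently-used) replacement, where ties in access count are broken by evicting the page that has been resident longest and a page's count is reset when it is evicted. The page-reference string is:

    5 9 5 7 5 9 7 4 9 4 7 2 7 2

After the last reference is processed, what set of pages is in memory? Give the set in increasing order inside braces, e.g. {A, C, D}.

{2, 5, 7}

5: fault, frames [5]
9: fault, frames [5, 9]
5: hit
7: fault, frames [5, 9, 7]
5: hit
9: hit
7: hit
4: fault, evict 9, frames [5, 7, 4]
9: fault, evict 4, frames [5, 7, 9]
4: fault, evict 9, frames [5, 7, 4]
7: hit
2: fault, evict 4, frames [5, 7, 2]
7: hit
2: hit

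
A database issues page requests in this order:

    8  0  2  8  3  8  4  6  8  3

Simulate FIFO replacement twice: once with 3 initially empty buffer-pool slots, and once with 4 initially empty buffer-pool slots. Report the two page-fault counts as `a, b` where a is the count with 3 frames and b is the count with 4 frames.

3 frames: F F F . F F F F . F → 8 faults.
4 frames: F F F . F . F F F . → 7 faults.
7 < 8: adding a frame reduced faults, as is typical.

8, 7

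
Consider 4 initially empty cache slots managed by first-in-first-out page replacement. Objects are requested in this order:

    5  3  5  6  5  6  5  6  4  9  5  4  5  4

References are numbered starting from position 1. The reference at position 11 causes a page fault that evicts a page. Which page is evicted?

3

pos 1: 5 → miss, frames [5]
pos 2: 3 → miss, frames [5, 3]
pos 3: 5 → hit
pos 4: 6 → miss, frames [5, 3, 6]
pos 5: 5 → hit
pos 6: 6 → hit
pos 7: 5 → hit
pos 8: 6 → hit
pos 9: 4 → miss, frames [5, 3, 6, 4]
pos 10: 9 → miss, evict 5, frames [3, 6, 4, 9]
pos 11: 5 → miss, evict 3, frames [6, 4, 9, 5]
At position 11, page 3 is evicted.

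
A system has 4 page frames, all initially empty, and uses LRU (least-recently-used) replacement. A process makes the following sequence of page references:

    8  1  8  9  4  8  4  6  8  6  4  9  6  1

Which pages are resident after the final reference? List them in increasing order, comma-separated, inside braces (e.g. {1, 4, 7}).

8 -> fault, frames {8}
1 -> fault, frames {8,1}
8 -> hit
9 -> fault, frames {1,8,9}
4 -> fault, frames {1,8,9,4}
8 -> hit
4 -> hit
6 -> fault, evict 1, frames {9,8,4,6}
8 -> hit
6 -> hit
4 -> hit
9 -> hit
6 -> hit
1 -> fault, evict 8, frames {4,9,6,1}

{1, 4, 6, 9}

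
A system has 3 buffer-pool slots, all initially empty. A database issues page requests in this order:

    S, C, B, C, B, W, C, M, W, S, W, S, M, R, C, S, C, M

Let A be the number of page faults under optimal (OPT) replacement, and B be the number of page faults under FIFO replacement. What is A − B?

Under OPT: F F F . . F . F . . . . . F F . . . → 7 faults.
Under FIFO: F F F . . F . F . F . . . F F . . F → 9 faults.
A − B = 7 − 9 = -2.

-2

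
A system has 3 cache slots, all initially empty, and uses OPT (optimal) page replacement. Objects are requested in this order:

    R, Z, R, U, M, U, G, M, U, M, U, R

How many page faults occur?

R: fault, frames (R)
Z: fault, frames (R Z)
R: hit
U: fault, frames (R Z U)
M: fault, evict Z, frames (R U M)
U: hit
G: fault, evict R, frames (U M G)
M: hit
U: hit
M: hit
U: hit
R: fault, evict G, frames (U M R)
Page faults: 6.

6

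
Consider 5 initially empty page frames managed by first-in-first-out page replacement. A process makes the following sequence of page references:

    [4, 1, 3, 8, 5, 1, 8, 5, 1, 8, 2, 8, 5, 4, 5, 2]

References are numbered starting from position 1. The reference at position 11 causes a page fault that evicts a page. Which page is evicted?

pos 1: 4 -> fault, frames {4}
pos 2: 1 -> fault, frames {4,1}
pos 3: 3 -> fault, frames {4,1,3}
pos 4: 8 -> fault, frames {4,1,3,8}
pos 5: 5 -> fault, frames {4,1,3,8,5}
pos 6: 1 -> hit
pos 7: 8 -> hit
pos 8: 5 -> hit
pos 9: 1 -> hit
pos 10: 8 -> hit
pos 11: 2 -> fault, evict 4, frames {1,3,8,5,2}
At position 11, page 4 is evicted.

4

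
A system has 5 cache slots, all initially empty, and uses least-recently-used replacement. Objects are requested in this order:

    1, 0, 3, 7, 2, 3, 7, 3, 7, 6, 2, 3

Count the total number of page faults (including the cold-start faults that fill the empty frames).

1 → miss, frames [1]
0 → miss, frames [1, 0]
3 → miss, frames [1, 0, 3]
7 → miss, frames [1, 0, 3, 7]
2 → miss, frames [1, 0, 3, 7, 2]
3 → hit
7 → hit
3 → hit
7 → hit
6 → miss, evict 1, frames [0, 2, 3, 7, 6]
2 → hit
3 → hit
Page faults: 6.

6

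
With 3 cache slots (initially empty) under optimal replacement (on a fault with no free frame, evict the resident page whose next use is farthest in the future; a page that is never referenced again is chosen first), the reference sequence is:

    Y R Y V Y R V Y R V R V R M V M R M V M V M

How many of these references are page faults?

4

Y -> fault, frames {Y}
R -> fault, frames {Y,R}
Y -> hit
V -> fault, frames {Y,R,V}
Y -> hit
R -> hit
V -> hit
Y -> hit
R -> hit
V -> hit
R -> hit
V -> hit
R -> hit
M -> fault, evict Y, frames {R,V,M}
V -> hit
M -> hit
R -> hit
M -> hit
V -> hit
M -> hit
V -> hit
M -> hit
Page faults: 4.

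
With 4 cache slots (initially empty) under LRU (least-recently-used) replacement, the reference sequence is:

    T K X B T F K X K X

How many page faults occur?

T → fault, frames {T}
K → fault, frames {T,K}
X → fault, frames {T,K,X}
B → fault, frames {T,K,X,B}
T → hit
F → fault, evict K, frames {X,B,T,F}
K → fault, evict X, frames {B,T,F,K}
X → fault, evict B, frames {T,F,K,X}
K → hit
X → hit
Page faults: 7.

7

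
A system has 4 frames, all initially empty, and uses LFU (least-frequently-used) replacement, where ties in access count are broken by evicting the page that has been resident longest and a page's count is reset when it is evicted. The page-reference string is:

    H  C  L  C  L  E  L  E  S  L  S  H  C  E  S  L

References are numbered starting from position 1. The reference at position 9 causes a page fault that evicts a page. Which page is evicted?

H

pos 1: H -> miss, frames (H)
pos 2: C -> miss, frames (H C)
pos 3: L -> miss, frames (H C L)
pos 4: C -> hit
pos 5: L -> hit
pos 6: E -> miss, frames (H C L E)
pos 7: L -> hit
pos 8: E -> hit
pos 9: S -> miss, evict H, frames (C L E S)
At position 9, page H is evicted.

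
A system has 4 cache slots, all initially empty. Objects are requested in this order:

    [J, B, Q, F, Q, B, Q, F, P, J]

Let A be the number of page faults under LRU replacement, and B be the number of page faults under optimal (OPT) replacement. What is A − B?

1

Under LRU: F F F F . . . . F F → 6 faults.
Under OPT: F F F F . . . . F . → 5 faults.
A − B = 6 − 5 = 1.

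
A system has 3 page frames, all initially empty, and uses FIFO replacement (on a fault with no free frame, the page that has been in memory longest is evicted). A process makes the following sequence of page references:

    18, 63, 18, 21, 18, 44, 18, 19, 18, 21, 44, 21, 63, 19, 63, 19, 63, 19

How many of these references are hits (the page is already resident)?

18: miss, frames (18)
63: miss, frames (18 63)
18: hit
21: miss, frames (18 63 21)
18: hit
44: miss, evict 18, frames (63 21 44)
18: miss, evict 63, frames (21 44 18)
19: miss, evict 21, frames (44 18 19)
18: hit
21: miss, evict 44, frames (18 19 21)
44: miss, evict 18, frames (19 21 44)
21: hit
63: miss, evict 19, frames (21 44 63)
19: miss, evict 21, frames (44 63 19)
63: hit
19: hit
63: hit
19: hit
Hits: 8.

8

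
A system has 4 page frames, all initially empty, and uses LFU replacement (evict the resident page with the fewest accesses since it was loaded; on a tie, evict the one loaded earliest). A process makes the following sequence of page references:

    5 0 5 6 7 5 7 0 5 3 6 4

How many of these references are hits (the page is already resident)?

5

5 -> fault, frames [5]
0 -> fault, frames [5, 0]
5 -> hit
6 -> fault, frames [5, 0, 6]
7 -> fault, frames [5, 0, 6, 7]
5 -> hit
7 -> hit
0 -> hit
5 -> hit
3 -> fault, evict 6, frames [5, 0, 7, 3]
6 -> fault, evict 3, frames [5, 0, 7, 6]
4 -> fault, evict 6, frames [5, 0, 7, 4]
Hits: 5.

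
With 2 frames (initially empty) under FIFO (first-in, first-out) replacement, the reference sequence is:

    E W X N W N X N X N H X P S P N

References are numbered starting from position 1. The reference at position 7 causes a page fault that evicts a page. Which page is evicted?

N

pos 1: E → miss, frames (E)
pos 2: W → miss, frames (E W)
pos 3: X → miss, evict E, frames (W X)
pos 4: N → miss, evict W, frames (X N)
pos 5: W → miss, evict X, frames (N W)
pos 6: N → hit
pos 7: X → miss, evict N, frames (W X)
At position 7, page N is evicted.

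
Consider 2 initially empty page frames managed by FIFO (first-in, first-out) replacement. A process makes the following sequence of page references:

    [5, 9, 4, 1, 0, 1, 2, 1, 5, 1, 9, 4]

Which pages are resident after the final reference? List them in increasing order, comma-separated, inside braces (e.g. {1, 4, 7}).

{4, 9}

5: miss, frames [5]
9: miss, frames [5, 9]
4: miss, evict 5, frames [9, 4]
1: miss, evict 9, frames [4, 1]
0: miss, evict 4, frames [1, 0]
1: hit
2: miss, evict 1, frames [0, 2]
1: miss, evict 0, frames [2, 1]
5: miss, evict 2, frames [1, 5]
1: hit
9: miss, evict 1, frames [5, 9]
4: miss, evict 5, frames [9, 4]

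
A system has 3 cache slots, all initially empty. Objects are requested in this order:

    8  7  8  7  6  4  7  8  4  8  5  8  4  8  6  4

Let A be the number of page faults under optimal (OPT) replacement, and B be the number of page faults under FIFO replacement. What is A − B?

-2

Under OPT: F F . . F F . . . . F . . . F . → 6 faults.
Under FIFO: F F . . F F . F . . F . . . F F → 8 faults.
A − B = 6 − 8 = -2.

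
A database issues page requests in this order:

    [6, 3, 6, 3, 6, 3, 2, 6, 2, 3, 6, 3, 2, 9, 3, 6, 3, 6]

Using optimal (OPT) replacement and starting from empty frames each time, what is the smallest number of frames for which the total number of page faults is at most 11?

f=1: 18 faults
f=2: 7 faults
f=3: 4 faults
f=4: 4 faults
Smallest f with faults ≤ 11 is 2.

2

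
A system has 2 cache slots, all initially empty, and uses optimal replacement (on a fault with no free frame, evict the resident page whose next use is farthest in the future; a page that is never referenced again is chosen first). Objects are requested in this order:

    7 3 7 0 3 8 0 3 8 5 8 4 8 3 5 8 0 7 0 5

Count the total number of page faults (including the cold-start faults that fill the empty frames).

12

7 -> miss, frames (7)
3 -> miss, frames (7 3)
7 -> hit
0 -> miss, evict 7, frames (3 0)
3 -> hit
8 -> miss, evict 3, frames (0 8)
0 -> hit
3 -> miss, evict 0, frames (8 3)
8 -> hit
5 -> miss, evict 3, frames (8 5)
8 -> hit
4 -> miss, evict 5, frames (8 4)
8 -> hit
3 -> miss, evict 4, frames (8 3)
5 -> miss, evict 3, frames (8 5)
8 -> hit
0 -> miss, evict 8, frames (5 0)
7 -> miss, evict 5, frames (0 7)
0 -> hit
5 -> miss, evict 7, frames (0 5)
Page faults: 12.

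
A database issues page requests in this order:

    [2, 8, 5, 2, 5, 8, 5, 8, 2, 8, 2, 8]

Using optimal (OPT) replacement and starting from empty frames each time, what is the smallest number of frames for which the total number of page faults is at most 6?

2

f=1: 12 faults
f=2: 5 faults
f=3: 3 faults
Smallest f with faults ≤ 6 is 2.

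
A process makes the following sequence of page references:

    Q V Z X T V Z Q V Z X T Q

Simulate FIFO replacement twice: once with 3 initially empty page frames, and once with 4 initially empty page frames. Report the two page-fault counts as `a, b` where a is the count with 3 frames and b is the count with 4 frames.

10, 11

3 frames: F F F F F F F F . . F F . → 10 faults.
4 frames: F F F F F . . F F F F F F → 11 faults.
11 > 10: adding a frame increased faults — Belady's anomaly.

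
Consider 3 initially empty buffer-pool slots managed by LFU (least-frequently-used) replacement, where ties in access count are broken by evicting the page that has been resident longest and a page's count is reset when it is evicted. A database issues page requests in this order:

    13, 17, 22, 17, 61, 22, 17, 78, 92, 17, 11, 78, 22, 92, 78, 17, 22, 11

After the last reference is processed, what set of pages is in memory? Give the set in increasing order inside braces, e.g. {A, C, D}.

{11, 17, 22}

13: fault, frames {13}
17: fault, frames {13,17}
22: fault, frames {13,17,22}
17: hit
61: fault, evict 13, frames {17,22,61}
22: hit
17: hit
78: fault, evict 61, frames {17,22,78}
92: fault, evict 78, frames {17,22,92}
17: hit
11: fault, evict 92, frames {17,22,11}
78: fault, evict 11, frames {17,22,78}
22: hit
92: fault, evict 78, frames {17,22,92}
78: fault, evict 92, frames {17,22,78}
17: hit
22: hit
11: fault, evict 78, frames {17,22,11}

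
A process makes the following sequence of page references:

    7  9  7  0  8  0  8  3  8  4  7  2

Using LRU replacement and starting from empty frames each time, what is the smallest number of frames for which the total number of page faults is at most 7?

f=1: 12 faults
f=2: 8 faults
f=3: 8 faults
f=4: 8 faults
f=5: 7 faults
f=6: 7 faults
f=7: 7 faults
Smallest f with faults ≤ 7 is 5.

5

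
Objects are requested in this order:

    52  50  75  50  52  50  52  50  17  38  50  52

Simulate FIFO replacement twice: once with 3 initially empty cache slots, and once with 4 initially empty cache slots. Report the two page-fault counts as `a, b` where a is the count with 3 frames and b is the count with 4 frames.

3 frames: F F F . . . . . F F F F → 7 faults.
4 frames: F F F . . . . . F F . F → 6 faults.
6 < 7: adding a frame reduced faults, as is typical.

7, 6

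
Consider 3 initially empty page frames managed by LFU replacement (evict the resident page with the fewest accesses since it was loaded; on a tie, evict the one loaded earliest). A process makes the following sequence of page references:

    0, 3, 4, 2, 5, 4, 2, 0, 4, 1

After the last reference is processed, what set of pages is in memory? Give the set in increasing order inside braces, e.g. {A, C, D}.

0 → fault, frames (0)
3 → fault, frames (0 3)
4 → fault, frames (0 3 4)
2 → fault, evict 0, frames (3 4 2)
5 → fault, evict 3, frames (4 2 5)
4 → hit
2 → hit
0 → fault, evict 5, frames (4 2 0)
4 → hit
1 → fault, evict 0, frames (4 2 1)

{1, 2, 4}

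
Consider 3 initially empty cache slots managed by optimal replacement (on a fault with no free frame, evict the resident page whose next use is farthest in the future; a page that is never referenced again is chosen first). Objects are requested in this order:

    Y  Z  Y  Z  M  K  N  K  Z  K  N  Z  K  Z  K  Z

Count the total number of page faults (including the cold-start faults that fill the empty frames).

5

Y -> fault, frames (Y)
Z -> fault, frames (Y Z)
Y -> hit
Z -> hit
M -> fault, frames (Y Z M)
K -> fault, evict M, frames (Y Z K)
N -> fault, evict Y, frames (Z K N)
K -> hit
Z -> hit
K -> hit
N -> hit
Z -> hit
K -> hit
Z -> hit
K -> hit
Z -> hit
Page faults: 5.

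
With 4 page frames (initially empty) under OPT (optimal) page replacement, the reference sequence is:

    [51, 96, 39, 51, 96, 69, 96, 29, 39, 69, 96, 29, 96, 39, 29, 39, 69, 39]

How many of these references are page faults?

51: miss, frames {51}
96: miss, frames {51,96}
39: miss, frames {51,96,39}
51: hit
96: hit
69: miss, frames {51,96,39,69}
96: hit
29: miss, evict 51, frames {96,39,69,29}
39: hit
69: hit
96: hit
29: hit
96: hit
39: hit
29: hit
39: hit
69: hit
39: hit
Page faults: 5.

5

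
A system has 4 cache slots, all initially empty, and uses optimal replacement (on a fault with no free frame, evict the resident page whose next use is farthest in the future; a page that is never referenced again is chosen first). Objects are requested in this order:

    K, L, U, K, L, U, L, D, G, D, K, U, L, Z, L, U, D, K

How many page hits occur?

K → miss, frames {K}
L → miss, frames {K,L}
U → miss, frames {K,L,U}
K → hit
L → hit
U → hit
L → hit
D → miss, frames {K,L,U,D}
G → miss, evict L, frames {K,U,D,G}
D → hit
K → hit
U → hit
L → miss, evict G, frames {K,U,D,L}
Z → miss, evict K, frames {U,D,L,Z}
L → hit
U → hit
D → hit
K → miss, evict Z, frames {U,D,L,K}
Hits: 10.

10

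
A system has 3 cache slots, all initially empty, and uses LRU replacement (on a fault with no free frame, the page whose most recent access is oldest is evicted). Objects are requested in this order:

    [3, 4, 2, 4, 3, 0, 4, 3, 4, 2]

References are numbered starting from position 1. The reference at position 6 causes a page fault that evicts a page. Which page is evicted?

2

pos 1: 3 → miss, frames {3}
pos 2: 4 → miss, frames {3,4}
pos 3: 2 → miss, frames {3,4,2}
pos 4: 4 → hit
pos 5: 3 → hit
pos 6: 0 → miss, evict 2, frames {4,3,0}
At position 6, page 2 is evicted.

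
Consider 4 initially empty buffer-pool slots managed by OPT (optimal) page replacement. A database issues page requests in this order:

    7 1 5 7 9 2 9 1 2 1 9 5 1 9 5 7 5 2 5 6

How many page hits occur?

7: miss, frames [7]
1: miss, frames [7, 1]
5: miss, frames [7, 1, 5]
7: hit
9: miss, frames [7, 1, 5, 9]
2: miss, evict 7, frames [1, 5, 9, 2]
9: hit
1: hit
2: hit
1: hit
9: hit
5: hit
1: hit
9: hit
5: hit
7: miss, evict 9, frames [1, 5, 2, 7]
5: hit
2: hit
5: hit
6: miss, evict 7, frames [1, 5, 2, 6]
Hits: 13.

13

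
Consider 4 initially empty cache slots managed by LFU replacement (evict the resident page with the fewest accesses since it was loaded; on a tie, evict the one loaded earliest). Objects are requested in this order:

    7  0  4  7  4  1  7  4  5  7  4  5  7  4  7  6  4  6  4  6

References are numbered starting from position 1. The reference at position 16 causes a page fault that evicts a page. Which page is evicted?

1

pos 1: 7 → fault, frames {7}
pos 2: 0 → fault, frames {7,0}
pos 3: 4 → fault, frames {7,0,4}
pos 4: 7 → hit
pos 5: 4 → hit
pos 6: 1 → fault, frames {7,0,4,1}
pos 7: 7 → hit
pos 8: 4 → hit
pos 9: 5 → fault, evict 0, frames {7,4,1,5}
pos 10: 7 → hit
pos 11: 4 → hit
pos 12: 5 → hit
pos 13: 7 → hit
pos 14: 4 → hit
pos 15: 7 → hit
pos 16: 6 → fault, evict 1, frames {7,4,5,6}
At position 16, page 1 is evicted.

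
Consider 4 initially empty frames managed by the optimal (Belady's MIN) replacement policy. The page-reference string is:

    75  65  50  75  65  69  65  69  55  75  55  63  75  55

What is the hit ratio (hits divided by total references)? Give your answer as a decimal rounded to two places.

75 -> miss, frames (75)
65 -> miss, frames (75 65)
50 -> miss, frames (75 65 50)
75 -> hit
65 -> hit
69 -> miss, frames (75 65 50 69)
65 -> hit
69 -> hit
55 -> miss, evict 69, frames (75 65 50 55)
75 -> hit
55 -> hit
63 -> miss, evict 50, frames (75 65 55 63)
75 -> hit
55 -> hit
Hits: 8 of 14 references → 8/14 = 0.5714.

0.57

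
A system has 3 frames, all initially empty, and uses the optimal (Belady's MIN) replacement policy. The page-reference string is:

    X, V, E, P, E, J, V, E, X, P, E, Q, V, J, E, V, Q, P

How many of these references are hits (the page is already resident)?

X -> fault, frames (X)
V -> fault, frames (X V)
E -> fault, frames (X V E)
P -> fault, evict X, frames (V E P)
E -> hit
J -> fault, evict P, frames (V E J)
V -> hit
E -> hit
X -> fault, evict J, frames (V E X)
P -> fault, evict X, frames (V E P)
E -> hit
Q -> fault, evict P, frames (V E Q)
V -> hit
J -> fault, evict Q, frames (V E J)
E -> hit
V -> hit
Q -> fault, evict J, frames (V E Q)
P -> fault, evict Q, frames (V E P)
Hits: 7.

7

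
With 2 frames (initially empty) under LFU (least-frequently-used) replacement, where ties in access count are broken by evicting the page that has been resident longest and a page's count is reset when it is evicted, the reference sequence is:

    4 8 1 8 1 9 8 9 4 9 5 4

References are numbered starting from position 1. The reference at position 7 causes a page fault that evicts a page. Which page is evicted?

pos 1: 4 → fault, frames [4]
pos 2: 8 → fault, frames [4, 8]
pos 3: 1 → fault, evict 4, frames [8, 1]
pos 4: 8 → hit
pos 5: 1 → hit
pos 6: 9 → fault, evict 8, frames [1, 9]
pos 7: 8 → fault, evict 9, frames [1, 8]
At position 7, page 9 is evicted.

9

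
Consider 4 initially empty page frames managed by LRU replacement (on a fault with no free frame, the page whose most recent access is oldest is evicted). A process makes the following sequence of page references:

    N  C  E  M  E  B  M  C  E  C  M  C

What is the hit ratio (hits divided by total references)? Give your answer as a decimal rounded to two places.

N → miss, frames [N]
C → miss, frames [N, C]
E → miss, frames [N, C, E]
M → miss, frames [N, C, E, M]
E → hit
B → miss, evict N, frames [C, M, E, B]
M → hit
C → hit
E → hit
C → hit
M → hit
C → hit
Hits: 7 of 12 references → 7/12 = 0.5833.

0.58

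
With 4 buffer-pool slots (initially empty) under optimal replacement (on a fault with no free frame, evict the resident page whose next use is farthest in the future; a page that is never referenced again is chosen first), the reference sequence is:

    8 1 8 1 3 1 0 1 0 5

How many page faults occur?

8 → miss, frames [8]
1 → miss, frames [8, 1]
8 → hit
1 → hit
3 → miss, frames [8, 1, 3]
1 → hit
0 → miss, frames [8, 1, 3, 0]
1 → hit
0 → hit
5 → miss, evict 0, frames [8, 1, 3, 5]
Page faults: 5.

5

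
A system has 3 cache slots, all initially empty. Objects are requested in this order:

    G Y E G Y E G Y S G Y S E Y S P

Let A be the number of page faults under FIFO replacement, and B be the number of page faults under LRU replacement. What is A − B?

3

Under FIFO: F F F . . . . . F F F . F . F F → 9 faults.
Under LRU: F F F . . . . . F . . . F . . F → 6 faults.
A − B = 9 − 6 = 3.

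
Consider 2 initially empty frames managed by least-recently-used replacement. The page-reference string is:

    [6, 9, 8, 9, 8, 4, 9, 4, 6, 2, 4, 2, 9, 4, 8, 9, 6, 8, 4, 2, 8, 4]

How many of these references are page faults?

18

6: miss, frames (6)
9: miss, frames (6 9)
8: miss, evict 6, frames (9 8)
9: hit
8: hit
4: miss, evict 9, frames (8 4)
9: miss, evict 8, frames (4 9)
4: hit
6: miss, evict 9, frames (4 6)
2: miss, evict 4, frames (6 2)
4: miss, evict 6, frames (2 4)
2: hit
9: miss, evict 4, frames (2 9)
4: miss, evict 2, frames (9 4)
8: miss, evict 9, frames (4 8)
9: miss, evict 4, frames (8 9)
6: miss, evict 8, frames (9 6)
8: miss, evict 9, frames (6 8)
4: miss, evict 6, frames (8 4)
2: miss, evict 8, frames (4 2)
8: miss, evict 4, frames (2 8)
4: miss, evict 2, frames (8 4)
Page faults: 18.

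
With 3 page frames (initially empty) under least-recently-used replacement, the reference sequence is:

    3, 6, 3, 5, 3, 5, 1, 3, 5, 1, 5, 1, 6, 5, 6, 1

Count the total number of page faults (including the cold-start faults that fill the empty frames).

5

3 → miss, frames (3)
6 → miss, frames (3 6)
3 → hit
5 → miss, frames (6 3 5)
3 → hit
5 → hit
1 → miss, evict 6, frames (3 5 1)
3 → hit
5 → hit
1 → hit
5 → hit
1 → hit
6 → miss, evict 3, frames (5 1 6)
5 → hit
6 → hit
1 → hit
Page faults: 5.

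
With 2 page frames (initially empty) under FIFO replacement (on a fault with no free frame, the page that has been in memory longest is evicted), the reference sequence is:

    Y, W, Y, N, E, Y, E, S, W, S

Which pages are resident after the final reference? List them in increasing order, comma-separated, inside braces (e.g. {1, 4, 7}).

Y → fault, frames [Y]
W → fault, frames [Y, W]
Y → hit
N → fault, evict Y, frames [W, N]
E → fault, evict W, frames [N, E]
Y → fault, evict N, frames [E, Y]
E → hit
S → fault, evict E, frames [Y, S]
W → fault, evict Y, frames [S, W]
S → hit

{S, W}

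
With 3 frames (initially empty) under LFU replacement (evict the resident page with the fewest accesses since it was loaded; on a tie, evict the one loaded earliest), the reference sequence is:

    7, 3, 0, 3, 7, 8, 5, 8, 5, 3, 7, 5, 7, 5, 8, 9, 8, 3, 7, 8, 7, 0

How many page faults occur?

13

7: fault, frames [7]
3: fault, frames [7, 3]
0: fault, frames [7, 3, 0]
3: hit
7: hit
8: fault, evict 0, frames [7, 3, 8]
5: fault, evict 8, frames [7, 3, 5]
8: fault, evict 5, frames [7, 3, 8]
5: fault, evict 8, frames [7, 3, 5]
3: hit
7: hit
5: hit
7: hit
5: hit
8: fault, evict 3, frames [7, 5, 8]
9: fault, evict 8, frames [7, 5, 9]
8: fault, evict 9, frames [7, 5, 8]
3: fault, evict 8, frames [7, 5, 3]
7: hit
8: fault, evict 3, frames [7, 5, 8]
7: hit
0: fault, evict 8, frames [7, 5, 0]
Page faults: 13.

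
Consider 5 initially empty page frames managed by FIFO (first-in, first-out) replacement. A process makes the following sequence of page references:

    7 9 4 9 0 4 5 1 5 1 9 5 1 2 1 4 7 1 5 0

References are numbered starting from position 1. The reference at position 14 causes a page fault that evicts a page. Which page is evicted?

9

pos 1: 7 → miss, frames {7}
pos 2: 9 → miss, frames {7,9}
pos 3: 4 → miss, frames {7,9,4}
pos 4: 9 → hit
pos 5: 0 → miss, frames {7,9,4,0}
pos 6: 4 → hit
pos 7: 5 → miss, frames {7,9,4,0,5}
pos 8: 1 → miss, evict 7, frames {9,4,0,5,1}
pos 9: 5 → hit
pos 10: 1 → hit
pos 11: 9 → hit
pos 12: 5 → hit
pos 13: 1 → hit
pos 14: 2 → miss, evict 9, frames {4,0,5,1,2}
At position 14, page 9 is evicted.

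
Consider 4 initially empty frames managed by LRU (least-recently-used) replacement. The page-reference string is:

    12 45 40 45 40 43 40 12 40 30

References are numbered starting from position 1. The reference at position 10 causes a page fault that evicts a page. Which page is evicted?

45

pos 1: 12: miss, frames {12}
pos 2: 45: miss, frames {12,45}
pos 3: 40: miss, frames {12,45,40}
pos 4: 45: hit
pos 5: 40: hit
pos 6: 43: miss, frames {12,45,40,43}
pos 7: 40: hit
pos 8: 12: hit
pos 9: 40: hit
pos 10: 30: miss, evict 45, frames {43,12,40,30}
At position 10, page 45 is evicted.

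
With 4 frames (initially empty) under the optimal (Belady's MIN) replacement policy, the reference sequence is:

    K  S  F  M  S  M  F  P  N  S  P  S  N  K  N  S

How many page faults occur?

6

K → fault, frames (K)
S → fault, frames (K S)
F → fault, frames (K S F)
M → fault, frames (K S F M)
S → hit
M → hit
F → hit
P → fault, evict M, frames (K S F P)
N → fault, evict F, frames (K S P N)
S → hit
P → hit
S → hit
N → hit
K → hit
N → hit
S → hit
Page faults: 6.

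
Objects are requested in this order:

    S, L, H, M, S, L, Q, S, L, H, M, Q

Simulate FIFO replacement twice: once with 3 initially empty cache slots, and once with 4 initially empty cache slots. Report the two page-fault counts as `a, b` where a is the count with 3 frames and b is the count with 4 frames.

3 frames: F F F F F F F . . F F . → 9 faults.
4 frames: F F F F . . F F F F F F → 10 faults.
10 > 9: adding a frame increased faults — Belady's anomaly.

9, 10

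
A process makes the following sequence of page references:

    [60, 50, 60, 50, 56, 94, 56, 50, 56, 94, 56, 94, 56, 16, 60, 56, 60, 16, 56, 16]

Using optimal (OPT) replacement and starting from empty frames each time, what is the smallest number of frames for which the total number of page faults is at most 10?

f=1: 20 faults
f=2: 9 faults
f=3: 6 faults
f=4: 5 faults
f=5: 5 faults
Smallest f with faults ≤ 10 is 2.

2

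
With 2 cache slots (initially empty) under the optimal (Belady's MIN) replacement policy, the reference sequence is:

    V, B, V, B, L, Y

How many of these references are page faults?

V → miss, frames [V]
B → miss, frames [V, B]
V → hit
B → hit
L → miss, evict B, frames [V, L]
Y → miss, evict L, frames [V, Y]
Page faults: 4.

4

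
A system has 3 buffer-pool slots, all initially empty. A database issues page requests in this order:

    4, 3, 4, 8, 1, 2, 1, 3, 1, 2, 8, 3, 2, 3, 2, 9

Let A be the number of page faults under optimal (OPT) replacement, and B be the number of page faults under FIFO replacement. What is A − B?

-1

Under OPT: F F . F F F . . . . F . . . . F → 7 faults.
Under FIFO: F F . F F F . F . . F . . . . F → 8 faults.
A − B = 7 − 8 = -1.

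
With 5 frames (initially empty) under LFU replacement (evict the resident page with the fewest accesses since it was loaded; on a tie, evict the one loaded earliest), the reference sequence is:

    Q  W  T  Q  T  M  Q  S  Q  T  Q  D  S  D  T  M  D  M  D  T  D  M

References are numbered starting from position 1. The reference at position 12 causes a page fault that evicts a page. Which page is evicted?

W

pos 1: Q → fault, frames [Q]
pos 2: W → fault, frames [Q, W]
pos 3: T → fault, frames [Q, W, T]
pos 4: Q → hit
pos 5: T → hit
pos 6: M → fault, frames [Q, W, T, M]
pos 7: Q → hit
pos 8: S → fault, frames [Q, W, T, M, S]
pos 9: Q → hit
pos 10: T → hit
pos 11: Q → hit
pos 12: D → fault, evict W, frames [Q, T, M, S, D]
At position 12, page W is evicted.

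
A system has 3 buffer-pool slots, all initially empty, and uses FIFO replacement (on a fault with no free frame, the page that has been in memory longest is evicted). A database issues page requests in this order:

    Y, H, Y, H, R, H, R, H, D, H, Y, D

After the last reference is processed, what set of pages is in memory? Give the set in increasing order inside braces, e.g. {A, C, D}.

Y → miss, frames [Y]
H → miss, frames [Y, H]
Y → hit
H → hit
R → miss, frames [Y, H, R]
H → hit
R → hit
H → hit
D → miss, evict Y, frames [H, R, D]
H → hit
Y → miss, evict H, frames [R, D, Y]
D → hit

{D, R, Y}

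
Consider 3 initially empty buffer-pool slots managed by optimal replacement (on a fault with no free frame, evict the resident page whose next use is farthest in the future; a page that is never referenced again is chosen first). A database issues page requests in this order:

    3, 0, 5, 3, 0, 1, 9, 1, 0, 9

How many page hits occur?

3: fault, frames (3)
0: fault, frames (3 0)
5: fault, frames (3 0 5)
3: hit
0: hit
1: fault, evict 5, frames (3 0 1)
9: fault, evict 3, frames (0 1 9)
1: hit
0: hit
9: hit
Hits: 5.

5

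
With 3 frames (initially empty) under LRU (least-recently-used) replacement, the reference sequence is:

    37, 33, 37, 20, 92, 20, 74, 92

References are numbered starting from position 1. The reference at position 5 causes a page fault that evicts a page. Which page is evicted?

pos 1: 37: fault, frames {37}
pos 2: 33: fault, frames {37,33}
pos 3: 37: hit
pos 4: 20: fault, frames {33,37,20}
pos 5: 92: fault, evict 33, frames {37,20,92}
At position 5, page 33 is evicted.

33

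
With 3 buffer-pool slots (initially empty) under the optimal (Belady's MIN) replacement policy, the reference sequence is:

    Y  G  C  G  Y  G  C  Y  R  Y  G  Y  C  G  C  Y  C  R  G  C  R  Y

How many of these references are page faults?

Y → miss, frames {Y}
G → miss, frames {Y,G}
C → miss, frames {Y,G,C}
G → hit
Y → hit
G → hit
C → hit
Y → hit
R → miss, evict C, frames {Y,G,R}
Y → hit
G → hit
Y → hit
C → miss, evict R, frames {Y,G,C}
G → hit
C → hit
Y → hit
C → hit
R → miss, evict Y, frames {G,C,R}
G → hit
C → hit
R → hit
Y → miss, evict R, frames {G,C,Y}
Page faults: 7.

7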